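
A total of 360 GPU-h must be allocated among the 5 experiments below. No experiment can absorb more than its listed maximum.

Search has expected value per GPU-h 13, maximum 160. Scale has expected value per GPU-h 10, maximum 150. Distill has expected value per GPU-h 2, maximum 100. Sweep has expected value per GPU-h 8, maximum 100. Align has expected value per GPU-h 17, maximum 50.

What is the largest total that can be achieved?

Highest expected value per GPU-h first: Align 17 > Search 13 > Scale 10 > Sweep 8 > Distill 2.
Align takes 50 to reach its cap of 50 → 310 left.
Search: +160 to 160 (cap) → 150 left.
Give Scale 150 to hit its cap of 150 → 0 left.
Total = 13×160 + 10×150 + 17×50 = 4430.

4430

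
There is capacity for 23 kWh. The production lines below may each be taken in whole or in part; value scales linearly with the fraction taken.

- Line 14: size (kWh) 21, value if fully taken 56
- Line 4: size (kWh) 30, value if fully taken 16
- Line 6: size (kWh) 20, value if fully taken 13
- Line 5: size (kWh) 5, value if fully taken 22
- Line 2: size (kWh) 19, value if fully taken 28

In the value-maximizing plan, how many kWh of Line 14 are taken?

Sort by value density: Line 5 22/5≈4.4, Line 14 56/21≈2.67, Line 2 28/19≈1.47, Line 6 13/20≈0.65, Line 4 16/30≈0.533.
All 5 kWh of Line 5 fit (value 22) — 18 remain.
18 kWh left: a 18/21 share of Line 14 gives 56×18/21 = 48.

18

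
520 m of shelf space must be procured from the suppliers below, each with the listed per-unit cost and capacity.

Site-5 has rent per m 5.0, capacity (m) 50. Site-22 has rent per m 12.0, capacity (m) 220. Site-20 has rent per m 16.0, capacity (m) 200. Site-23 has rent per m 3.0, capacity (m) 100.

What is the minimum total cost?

5590

Fill from the cheapest supplier first.
Site-23 (3.0): use full 100 ; 420 m to go.
Take 50 from Site-5 at 5.0 ; need 370 more.
Site-22 at 12.0: take all 220 m ; 150 still needed.
Take 150 from Site-20 at 16.0 to finish.
Cost = 100×3.0 + 50×5.0 + 220×12.0 + 150×16.0 = 5590.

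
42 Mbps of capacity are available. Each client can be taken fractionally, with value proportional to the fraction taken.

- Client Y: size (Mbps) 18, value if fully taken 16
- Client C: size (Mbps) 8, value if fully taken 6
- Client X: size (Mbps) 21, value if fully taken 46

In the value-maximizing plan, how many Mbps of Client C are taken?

Best value per unit of size first: Client X 46/21≈2.19, Client Y 16/18≈0.889, Client C 6/8≈0.75.
Client X: take in full, 21 Mbps for value 46 → 21 left.
Client Y: take in full, 18 Mbps for value 16 → 3 left.
Only 3 Mbps remain; take 3/8 of Client C for value 6×3/8 = 2.25.

3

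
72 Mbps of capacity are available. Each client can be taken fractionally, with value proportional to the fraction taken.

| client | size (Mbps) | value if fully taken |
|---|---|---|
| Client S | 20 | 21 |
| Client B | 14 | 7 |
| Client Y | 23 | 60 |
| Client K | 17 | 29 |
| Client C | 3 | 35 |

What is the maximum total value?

149.5

Rank by value-to-size ratio: Client C 35/3≈11.7, Client Y 60/23≈2.61, Client K 29/17≈1.71, Client S 21/20≈1.05, Client B 7/14≈0.5.
Client C: take in full, 3 Mbps for value 35 ; 69 left.
All 23 Mbps of Client Y fit (value 60) ; 46 remain.
Client K: take in full, 17 Mbps for value 29 ; 29 left.
Take all of Client S (20 Mbps, value 21) ; 9 Mbps left.
Only 9 Mbps remain; take 9/14 of Client B for value 7×9/14 = 4.5.
Total value = 149.5.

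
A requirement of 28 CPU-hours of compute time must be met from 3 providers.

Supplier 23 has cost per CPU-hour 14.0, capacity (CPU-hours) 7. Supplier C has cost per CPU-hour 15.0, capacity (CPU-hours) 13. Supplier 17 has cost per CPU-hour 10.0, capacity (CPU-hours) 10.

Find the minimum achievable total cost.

Fill from the cheapest provider first.
Supplier 17 (10.0): use full 10 ; 18 CPU-hours to go.
Supplier 23 at 14.0: take all 7 CPU-hours ; 11 still needed.
Supplier C at 15.0: take 11 of its 13 ; requirement met.
Cost = 10×10.0 + 7×14.0 + 11×15.0 = 363.

363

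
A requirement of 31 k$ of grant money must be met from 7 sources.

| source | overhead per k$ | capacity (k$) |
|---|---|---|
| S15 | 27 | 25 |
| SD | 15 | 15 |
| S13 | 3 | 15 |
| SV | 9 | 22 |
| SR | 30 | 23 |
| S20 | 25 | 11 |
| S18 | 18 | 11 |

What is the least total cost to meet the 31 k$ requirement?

Cheapest first:
Take 15 from S13 at 3 — need 16 more.
SV (9): take the remaining 16 — done.
SD, S18, S20, S15, SR: unused.
Cost = 15×3 + 16×9 = 189.

189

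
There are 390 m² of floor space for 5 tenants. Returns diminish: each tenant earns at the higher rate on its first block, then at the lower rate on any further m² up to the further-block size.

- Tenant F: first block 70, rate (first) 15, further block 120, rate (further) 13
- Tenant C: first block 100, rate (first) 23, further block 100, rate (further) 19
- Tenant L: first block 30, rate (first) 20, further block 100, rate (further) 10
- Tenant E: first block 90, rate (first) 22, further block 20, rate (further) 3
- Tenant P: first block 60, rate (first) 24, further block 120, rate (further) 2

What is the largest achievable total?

8370

Treat each block as its own option and order by rate: Tenant P/first 24 > Tenant C/first 23 > Tenant E/first 22 > Tenant L/first 20 > Tenant C/second 19 > Tenant F/first 15 > Tenant F/second 13 > Tenant L/second 10 > Tenant E/second 3 > Tenant P/second 2.
Tenant P first at 24: fill all 60 → 330 left.
Fill Tenant C first block (100 at 23) → 230 left.
Fill Tenant E first block (90 at 22) → 140 left.
Tenant L first at 20: fill all 30 → 110 left.
Fill Tenant C second block (100 at 19) → 10 left.
Tenant F/first: +10 of 70 at 15; pool empty.
Total = 24×60 + 23×100 + 22×90 + 20×30 + 19×100 + 15×10 = 8370.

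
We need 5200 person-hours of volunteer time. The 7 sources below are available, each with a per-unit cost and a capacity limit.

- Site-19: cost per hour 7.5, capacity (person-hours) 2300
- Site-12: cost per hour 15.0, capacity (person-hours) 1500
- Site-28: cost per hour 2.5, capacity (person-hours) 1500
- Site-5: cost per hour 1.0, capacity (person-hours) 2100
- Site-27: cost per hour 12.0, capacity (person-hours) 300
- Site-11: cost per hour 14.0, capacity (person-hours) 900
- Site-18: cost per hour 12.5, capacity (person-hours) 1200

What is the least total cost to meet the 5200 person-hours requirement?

17850

Cheapest first:
Site-5 at 1.0: take all 2100 person-hours — 3100 still needed.
Site-28 at 2.5: take all 1500 person-hours — 1600 still needed.
Site-19 at 7.5: take 1600 of its 2300 — requirement met.
Site-27, Site-18, Site-11, Site-12: unused.
Cost = 2100×1.0 + 1500×2.5 + 1600×7.5 = 17850.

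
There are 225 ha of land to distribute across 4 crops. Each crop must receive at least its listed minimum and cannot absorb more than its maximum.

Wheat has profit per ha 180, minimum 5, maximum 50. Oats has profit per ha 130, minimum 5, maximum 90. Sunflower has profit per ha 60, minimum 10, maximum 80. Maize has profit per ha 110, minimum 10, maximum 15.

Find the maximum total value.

Meeting every minimum uses 5+5+10+10 = 30 ha, leaving 195.
Order the crops by profit per ha: Wheat 180 > Oats 130 > Maize 110 > Sunflower 60.
Give Wheat 45 more to hit its cap of 50 ; 150 left.
Oats takes 85 more to reach its cap of 90 ; 65 left.
Maize: +5 to 15 (cap) ; 60 left.
Sunflower has room for 70 more but only 60 remain, so it gets 70.
Total = 180×50 + 130×90 + 60×70 + 110×15 = 26550.

26550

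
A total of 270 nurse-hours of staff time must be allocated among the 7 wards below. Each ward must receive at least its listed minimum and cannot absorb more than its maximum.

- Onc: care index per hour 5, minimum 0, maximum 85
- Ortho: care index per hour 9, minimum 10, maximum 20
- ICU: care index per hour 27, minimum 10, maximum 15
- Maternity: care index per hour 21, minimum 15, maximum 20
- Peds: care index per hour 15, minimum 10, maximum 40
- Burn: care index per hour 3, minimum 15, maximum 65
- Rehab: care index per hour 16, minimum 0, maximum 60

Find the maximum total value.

3080

Meeting every minimum uses 0+10+10+15+10+15+0 = 60 nurse-hours, leaving 210.
Highest care index per hour first: ICU 27 > Maternity 21 > Rehab 16 > Peds 15 > Ortho 9 > Onc 5 > Burn 3.
ICU takes 5 more to reach its cap of 15 ; 205 left.
Give Maternity 5 more to hit its cap of 20 ; 200 left.
Rehab: +60 to 60 (cap) ; 140 left.
Give Peds 30 more to hit its cap of 40 ; 110 left.
Give Ortho 10 more to hit its cap of 20 ; 100 left.
Onc: +85 to 85 (cap) ; 15 left.
Burn: +15 (room for 50) → 30. Pool exhausted.
Total = 5×85 + 9×20 + 27×15 + 21×20 + 15×40 + 3×30 + 16×60 = 3080.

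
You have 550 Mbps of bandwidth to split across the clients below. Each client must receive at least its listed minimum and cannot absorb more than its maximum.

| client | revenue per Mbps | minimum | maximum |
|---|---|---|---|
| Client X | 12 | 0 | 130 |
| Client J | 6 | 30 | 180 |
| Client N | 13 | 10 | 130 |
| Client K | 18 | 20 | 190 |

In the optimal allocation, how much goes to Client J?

100

Meeting every minimum uses 0+30+10+20 = 60 Mbps, leaving 490.
Highest revenue per Mbps first: Client K 18 > Client N 13 > Client X 12 > Client J 6.
Client K: +170 to 190 (cap) → 320 left.
Client N takes 120 more to reach its cap of 130 → 200 left.
Client X takes 130 more to reach its cap of 130 → 70 left.
Client J: +70 (room for 150) → 100. Pool exhausted.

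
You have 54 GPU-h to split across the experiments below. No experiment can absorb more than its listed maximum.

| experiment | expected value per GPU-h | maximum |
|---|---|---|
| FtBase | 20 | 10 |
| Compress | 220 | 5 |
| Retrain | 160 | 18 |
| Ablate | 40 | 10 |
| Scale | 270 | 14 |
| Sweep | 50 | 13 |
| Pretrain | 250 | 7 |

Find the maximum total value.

10010

Rank by expected value per GPU-h: Scale 270 > Pretrain 250 > Compress 220 > Retrain 160 > Sweep 50 > Ablate 40 > FtBase 20.
Scale takes 14 to reach its cap of 14 → 40 left.
Pretrain: +7 to 7 (cap) → 33 left.
Give Compress 5 to hit its cap of 5 → 28 left.
Retrain takes 18 to reach its cap of 18 → 10 left.
Only 10 left; Sweep takes them to reach 10.
Total = 220×5 + 160×18 + 270×14 + 50×10 + 250×7 = 10010.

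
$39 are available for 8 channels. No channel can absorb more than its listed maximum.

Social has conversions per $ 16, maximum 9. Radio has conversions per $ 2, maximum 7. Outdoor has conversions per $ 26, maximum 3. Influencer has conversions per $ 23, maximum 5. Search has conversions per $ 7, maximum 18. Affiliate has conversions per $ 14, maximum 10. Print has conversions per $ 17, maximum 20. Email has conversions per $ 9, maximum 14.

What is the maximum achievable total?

Highest conversions per $ first: Outdoor 26 > Influencer 23 > Print 17 > Social 16 > Affiliate 14 > Email 9 > Search 7 > Radio 2.
Give Outdoor 3 to hit its cap of 3 → 36 left.
Influencer: +5 to 5 (cap) → 31 left.
Give Print 20 to hit its cap of 20 → 11 left.
Social takes 9 to reach its cap of 9 → 2 left.
Affiliate: +2 (room for 10) → 2. Pool exhausted.
Total = 16×9 + 26×3 + 23×5 + 14×2 + 17×20 = 705.

705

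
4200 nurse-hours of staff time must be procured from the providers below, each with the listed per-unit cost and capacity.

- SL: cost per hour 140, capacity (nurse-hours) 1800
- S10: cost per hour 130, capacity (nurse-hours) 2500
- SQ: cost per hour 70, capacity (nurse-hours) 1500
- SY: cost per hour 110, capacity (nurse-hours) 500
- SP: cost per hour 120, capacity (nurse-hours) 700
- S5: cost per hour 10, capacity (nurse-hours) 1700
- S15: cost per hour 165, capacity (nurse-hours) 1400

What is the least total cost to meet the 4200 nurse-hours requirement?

Fill from the cheapest provider first.
S5 (10): use full 1700 — 2500 nurse-hours to go.
Take 1500 from SQ at 70 — need 1000 more.
Take 500 from SY at 110 — need 500 more.
SP (120): take the remaining 500 — done.
S10, SL, S15: unused.
Cost = 1700×10 + 1500×70 + 500×110 + 500×120 = 237000.

237000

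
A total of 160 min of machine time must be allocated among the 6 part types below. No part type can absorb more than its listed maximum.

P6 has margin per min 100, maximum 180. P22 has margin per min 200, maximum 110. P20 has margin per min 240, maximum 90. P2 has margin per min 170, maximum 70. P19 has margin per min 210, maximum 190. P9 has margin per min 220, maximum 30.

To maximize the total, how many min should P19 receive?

40

Order the part types by margin per min: P20 240 > P9 220 > P19 210 > P22 200 > P2 170 > P6 100.
Give P20 90 to hit its cap of 90 ; 70 left.
Give P9 30 to hit its cap of 30 ; 40 left.
P19: +40 (room for 190) → 40. Pool exhausted.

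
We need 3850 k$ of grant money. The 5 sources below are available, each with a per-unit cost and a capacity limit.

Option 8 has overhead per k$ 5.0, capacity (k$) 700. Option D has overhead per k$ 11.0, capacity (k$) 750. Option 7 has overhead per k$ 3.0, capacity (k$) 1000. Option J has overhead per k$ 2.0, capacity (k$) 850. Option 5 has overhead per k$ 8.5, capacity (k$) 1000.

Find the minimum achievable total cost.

20000

Use sources in increasing cost order.
Option J at 2.0: take all 850 k$ → 3000 still needed.
Option 7 at 3.0: take all 1000 k$ → 2000 still needed.
Option 8 (5.0): use full 700 → 1300 k$ to go.
Take 1000 from Option 5 at 8.5 → need 300 more.
Option D (11.0): take the remaining 300 → done.
Cost = 850×2.0 + 1000×3.0 + 700×5.0 + 1000×8.5 + 300×11.0 = 20000.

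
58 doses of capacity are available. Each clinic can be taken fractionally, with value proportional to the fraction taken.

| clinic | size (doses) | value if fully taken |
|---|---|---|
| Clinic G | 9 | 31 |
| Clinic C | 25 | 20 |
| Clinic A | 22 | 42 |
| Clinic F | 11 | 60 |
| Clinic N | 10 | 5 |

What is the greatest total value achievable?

Sort by value density: Clinic F 60/11≈5.45, Clinic G 31/9≈3.44, Clinic A 42/22≈1.91, Clinic C 20/25≈0.8, Clinic N 5/10≈0.5.
All 11 doses of Clinic F fit (value 60) → 47 remain.
Take all of Clinic G (9 doses, value 31) → 38 doses left.
Take all of Clinic A (22 doses, value 42) → 16 doses left.
Only 16 doses remain; take 16/25 of Clinic C for value 20×16/25 = 12.8.
Total value = 145.8.

145.8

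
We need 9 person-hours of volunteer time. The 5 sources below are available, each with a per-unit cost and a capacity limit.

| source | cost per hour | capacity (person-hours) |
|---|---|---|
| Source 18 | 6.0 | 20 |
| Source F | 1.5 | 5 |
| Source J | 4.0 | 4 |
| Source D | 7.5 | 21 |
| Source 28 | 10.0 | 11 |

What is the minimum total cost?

Use sources in increasing cost order.
Source F (1.5): use full 5 — 4 person-hours to go.
Take 4 from Source J at 4.0 — need 0 more.
Source 18, Source D, Source 28: unused.
Cost = 5×1.5 + 4×4.0 = 23.5.

23.5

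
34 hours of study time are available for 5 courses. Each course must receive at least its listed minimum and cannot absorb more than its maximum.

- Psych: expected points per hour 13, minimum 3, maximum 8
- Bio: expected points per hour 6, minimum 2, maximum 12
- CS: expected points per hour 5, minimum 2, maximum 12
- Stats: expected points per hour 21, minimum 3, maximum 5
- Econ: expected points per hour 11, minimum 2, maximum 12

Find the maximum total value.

393

Meeting every minimum uses 3+2+2+3+2 = 12 hours, leaving 22.
Highest expected points per hour first: Stats 21 > Psych 13 > Econ 11 > Bio 6 > CS 5.
Stats: +2 to 5 (cap) — 20 left.
Psych takes 5 more to reach its cap of 8 — 15 left.
Econ: +10 to 12 (cap) — 5 left.
Bio: +5 (room for 10) → 7. Pool exhausted.
Total = 13×8 + 6×7 + 5×2 + 21×5 + 11×12 = 393.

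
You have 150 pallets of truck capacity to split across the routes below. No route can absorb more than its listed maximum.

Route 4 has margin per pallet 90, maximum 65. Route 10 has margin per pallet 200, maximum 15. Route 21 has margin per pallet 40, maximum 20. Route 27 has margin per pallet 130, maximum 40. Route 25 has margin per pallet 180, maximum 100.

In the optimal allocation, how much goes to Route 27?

Order the routes by margin per pallet: Route 10 200 > Route 25 180 > Route 27 130 > Route 4 90 > Route 21 40.
Route 10 takes 15 to reach its cap of 15 → 135 left.
Route 25: +100 to 100 (cap) → 35 left.
Only 35 left; Route 27 takes them to reach 35.

35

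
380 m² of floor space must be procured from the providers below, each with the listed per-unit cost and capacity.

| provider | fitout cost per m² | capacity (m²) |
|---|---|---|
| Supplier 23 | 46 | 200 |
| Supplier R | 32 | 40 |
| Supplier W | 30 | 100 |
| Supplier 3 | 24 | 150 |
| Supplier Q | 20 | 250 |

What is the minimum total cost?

Cheapest first:
Supplier Q (20): use full 250 → 130 m² to go.
Take 130 from Supplier 3 at 24 to finish.
Supplier W, Supplier R, Supplier 23: unused.
Cost = 250×20 + 130×24 = 8120.

8120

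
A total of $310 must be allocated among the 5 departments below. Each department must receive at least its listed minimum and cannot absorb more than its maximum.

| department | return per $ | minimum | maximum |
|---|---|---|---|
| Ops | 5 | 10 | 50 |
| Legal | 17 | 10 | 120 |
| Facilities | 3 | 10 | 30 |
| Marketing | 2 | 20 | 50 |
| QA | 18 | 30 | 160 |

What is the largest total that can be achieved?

4870

Meeting every minimum uses 10+10+10+20+30 = 80 $, leaving 230.
Order the departments by return per $: QA 18 > Legal 17 > Ops 5 > Facilities 3 > Marketing 2.
QA: +130 to 160 (cap) → 100 left.
Legal: +100 (room for 110) → 110. Pool exhausted.
Total = 5×10 + 17×110 + 3×10 + 2×20 + 18×160 = 4870.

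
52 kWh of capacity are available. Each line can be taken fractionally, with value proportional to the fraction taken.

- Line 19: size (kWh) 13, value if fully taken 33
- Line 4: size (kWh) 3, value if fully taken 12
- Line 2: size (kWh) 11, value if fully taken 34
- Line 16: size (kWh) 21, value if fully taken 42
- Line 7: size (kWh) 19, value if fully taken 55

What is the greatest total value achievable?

146

Best value per unit of size first: Line 4 12/3≈4, Line 2 34/11≈3.09, Line 7 55/19≈2.89, Line 19 33/13≈2.54, Line 16 42/21≈2.
Take all of Line 4 (3 kWh, value 12) → 49 kWh left.
Take all of Line 2 (11 kWh, value 34) → 38 kWh left.
All 19 kWh of Line 7 fit (value 55) → 19 remain.
Line 19: take in full, 13 kWh for value 33 → 6 left.
Fill the last 6 kWh with part of Line 16: 6/21 of it earns 12.
Total value = 146.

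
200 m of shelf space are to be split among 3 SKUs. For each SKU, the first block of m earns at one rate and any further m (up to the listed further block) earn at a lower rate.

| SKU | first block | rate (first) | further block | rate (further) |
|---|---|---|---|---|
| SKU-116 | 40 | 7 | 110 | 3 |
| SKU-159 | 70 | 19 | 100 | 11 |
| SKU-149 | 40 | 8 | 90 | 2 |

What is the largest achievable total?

Rank every tier by rate: SKU-159/T1 19 > SKU-159/T2 11 > SKU-149/T1 8 > SKU-116/T1 7 > SKU-116/T2 3 > SKU-149/T2 2.
Fill SKU-159 T1 block (70 at 19) → 130 left.
SKU-159/T2 (11): +100 → 30 left.
SKU-149/T1: +30 of 40 at 8; pool empty.
Total = 19×70 + 11×100 + 8×30 = 2670.

2670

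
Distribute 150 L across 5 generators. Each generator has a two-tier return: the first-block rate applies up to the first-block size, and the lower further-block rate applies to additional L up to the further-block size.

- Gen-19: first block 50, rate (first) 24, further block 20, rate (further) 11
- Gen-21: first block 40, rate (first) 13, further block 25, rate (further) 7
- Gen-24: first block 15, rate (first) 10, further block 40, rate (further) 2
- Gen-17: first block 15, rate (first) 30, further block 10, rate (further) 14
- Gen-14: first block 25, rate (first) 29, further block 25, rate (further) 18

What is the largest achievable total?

Order all 10 blocks by rate: Gen-17/first 30 > Gen-14/first 29 > Gen-19/first 24 > Gen-14/second 18 > Gen-17/second 14 > Gen-21/first 13 > Gen-19/second 11 > Gen-24/first 10 > Gen-21/second 7 > Gen-24/second 2.
Gen-17/first (30): +15 — 135 left.
Gen-14/first (29): +25 — 110 left.
Fill Gen-19 first block (50 at 24) — 60 left.
Gen-14 second at 18: fill all 25 — 35 left.
Gen-17 second at 14: fill all 10 — 25 left.
25 remain; put them into Gen-21 first at 13.
Total = 30×15 + 29×25 + 24×50 + 18×25 + 14×10 + 13×25 = 3290.

3290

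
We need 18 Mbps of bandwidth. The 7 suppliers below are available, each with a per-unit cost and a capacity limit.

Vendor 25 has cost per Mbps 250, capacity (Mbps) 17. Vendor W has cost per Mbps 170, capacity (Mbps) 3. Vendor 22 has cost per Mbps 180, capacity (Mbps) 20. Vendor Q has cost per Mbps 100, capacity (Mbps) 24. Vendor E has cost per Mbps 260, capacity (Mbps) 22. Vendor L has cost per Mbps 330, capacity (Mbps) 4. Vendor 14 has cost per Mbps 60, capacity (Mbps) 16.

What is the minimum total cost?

Fill from the cheapest supplier first.
Vendor 14 (60): use full 16 ; 2 Mbps to go.
Vendor Q (100): take the remaining 2 ; done.
Vendor W, Vendor 22, Vendor 25, Vendor E, Vendor L: unused.
Cost = 16×60 + 2×100 = 1160.

1160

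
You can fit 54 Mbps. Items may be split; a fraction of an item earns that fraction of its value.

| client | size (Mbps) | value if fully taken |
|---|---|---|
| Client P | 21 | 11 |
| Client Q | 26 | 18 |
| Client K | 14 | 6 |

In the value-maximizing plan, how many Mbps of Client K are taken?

Sort by value density: Client Q 18/26≈0.692, Client P 11/21≈0.524, Client K 6/14≈0.429.
Take all of Client Q (26 Mbps, value 18) ; 28 Mbps left.
Client P: take in full, 21 Mbps for value 11 ; 7 left.
7 Mbps left: a 7/14 share of Client K gives 6×7/14 = 3.

7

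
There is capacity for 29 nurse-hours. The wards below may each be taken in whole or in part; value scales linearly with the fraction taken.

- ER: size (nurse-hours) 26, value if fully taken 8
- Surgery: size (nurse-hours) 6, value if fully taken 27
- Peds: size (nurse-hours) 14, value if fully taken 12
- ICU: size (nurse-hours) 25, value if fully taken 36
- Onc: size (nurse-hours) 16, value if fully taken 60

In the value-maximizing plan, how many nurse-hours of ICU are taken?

7

Rank by value-to-size ratio: Surgery 27/6≈4.5, Onc 60/16≈3.75, ICU 36/25≈1.44, Peds 12/14≈0.857, ER 8/26≈0.308.
Take all of Surgery (6 nurse-hours, value 27) → 23 nurse-hours left.
All 16 nurse-hours of Onc fit (value 60) → 7 remain.
7 nurse-hours left: a 7/25 share of ICU gives 36×7/25 = 10.08.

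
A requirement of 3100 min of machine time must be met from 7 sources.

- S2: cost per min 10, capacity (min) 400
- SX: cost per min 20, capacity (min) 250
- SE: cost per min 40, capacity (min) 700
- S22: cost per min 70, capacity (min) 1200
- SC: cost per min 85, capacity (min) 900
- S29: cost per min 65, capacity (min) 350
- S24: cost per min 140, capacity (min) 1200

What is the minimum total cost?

Use sources in increasing cost order.
S2 (10): use full 400 ; 2700 min to go.
SX at 20: take all 250 min ; 2450 still needed.
SE at 40: take all 700 min ; 1750 still needed.
S29 (65): use full 350 ; 1400 min to go.
S22 (70): use full 1200 ; 200 min to go.
Take 200 from SC at 85 to finish.
S24: unused.
Cost = 400×10 + 250×20 + 700×40 + 350×65 + 1200×70 + 200×85 = 160750.

160750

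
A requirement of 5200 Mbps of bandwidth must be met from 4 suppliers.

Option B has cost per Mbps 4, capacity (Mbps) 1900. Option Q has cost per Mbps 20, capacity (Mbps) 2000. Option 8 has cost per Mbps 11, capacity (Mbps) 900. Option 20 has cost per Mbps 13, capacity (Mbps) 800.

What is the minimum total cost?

Cheapest first:
Option B (4): use full 1900 → 3300 Mbps to go.
Option 8 (11): use full 900 → 2400 Mbps to go.
Take 800 from Option 20 at 13 → need 1600 more.
Option Q at 20: take 1600 of its 2000 → requirement met.
Cost = 1900×4 + 900×11 + 800×13 + 1600×20 = 59900.

59900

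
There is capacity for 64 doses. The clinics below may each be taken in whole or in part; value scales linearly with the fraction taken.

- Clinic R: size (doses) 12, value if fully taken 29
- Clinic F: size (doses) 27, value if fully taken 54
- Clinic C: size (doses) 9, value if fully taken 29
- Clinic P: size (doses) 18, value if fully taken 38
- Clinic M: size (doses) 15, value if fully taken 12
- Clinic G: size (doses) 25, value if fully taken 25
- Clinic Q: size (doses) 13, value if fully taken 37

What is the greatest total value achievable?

157

Rank by value-to-size ratio: Clinic C 29/9≈3.22, Clinic Q 37/13≈2.85, Clinic R 29/12≈2.42, Clinic P 38/18≈2.11, Clinic F 54/27≈2, Clinic G 25/25≈1, Clinic M 12/15≈0.8.
Clinic C: take in full, 9 doses for value 29 → 55 left.
Take all of Clinic Q (13 doses, value 37) → 42 doses left.
Clinic R: take in full, 12 doses for value 29 → 30 left.
Clinic P: take in full, 18 doses for value 38 → 12 left.
Fill the last 12 doses with part of Clinic F: 12/27 of it earns 24.
Total value = 157.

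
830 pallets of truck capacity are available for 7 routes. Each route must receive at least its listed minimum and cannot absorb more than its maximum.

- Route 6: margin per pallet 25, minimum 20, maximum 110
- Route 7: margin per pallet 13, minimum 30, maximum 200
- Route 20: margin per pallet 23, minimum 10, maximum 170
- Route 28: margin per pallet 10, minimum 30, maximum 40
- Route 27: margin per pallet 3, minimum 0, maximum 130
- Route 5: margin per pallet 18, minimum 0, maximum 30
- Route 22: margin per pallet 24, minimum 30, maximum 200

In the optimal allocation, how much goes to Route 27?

80

Meeting every minimum uses 20+30+10+30+0+0+30 = 120 pallets, leaving 710.
Order the routes by margin per pallet: Route 6 25 > Route 22 24 > Route 20 23 > Route 5 18 > Route 7 13 > Route 28 10 > Route 27 3.
Route 6 takes 90 more to reach its cap of 110 — 620 left.
Route 22: +170 to 200 (cap) — 450 left.
Route 20: +160 to 170 (cap) — 290 left.
Give Route 5 30 more to hit its cap of 30 — 260 left.
Give Route 7 170 more to hit its cap of 200 — 90 left.
Route 28: +10 to 40 (cap) — 80 left.
Route 27: +80 (room for 130) → 80. Pool exhausted.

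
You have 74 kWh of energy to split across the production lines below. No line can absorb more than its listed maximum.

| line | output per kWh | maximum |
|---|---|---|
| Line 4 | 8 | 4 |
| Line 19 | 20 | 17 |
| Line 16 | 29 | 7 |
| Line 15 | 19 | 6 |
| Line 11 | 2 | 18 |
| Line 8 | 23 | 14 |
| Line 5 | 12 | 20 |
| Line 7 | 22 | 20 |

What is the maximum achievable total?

Rank by output per kWh: Line 16 29 > Line 8 23 > Line 7 22 > Line 19 20 > Line 15 19 > Line 5 12 > Line 4 8 > Line 11 2.
Line 16 takes 7 to reach its cap of 7 → 67 left.
Line 8: +14 to 14 (cap) → 53 left.
Give Line 7 20 to hit its cap of 20 → 33 left.
Line 19 takes 17 to reach its cap of 17 → 16 left.
Line 15: +6 to 6 (cap) → 10 left.
Only 10 left; Line 5 takes them to reach 10.
Total = 20×17 + 29×7 + 19×6 + 23×14 + 12×10 + 22×20 = 1539.

1539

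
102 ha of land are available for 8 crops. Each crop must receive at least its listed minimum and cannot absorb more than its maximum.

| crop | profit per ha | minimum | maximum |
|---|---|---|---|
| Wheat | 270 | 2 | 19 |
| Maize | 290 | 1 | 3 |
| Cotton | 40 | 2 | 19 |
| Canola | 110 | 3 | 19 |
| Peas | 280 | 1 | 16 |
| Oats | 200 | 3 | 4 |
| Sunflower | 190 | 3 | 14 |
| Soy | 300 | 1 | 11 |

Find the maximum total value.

Meeting every minimum uses 2+1+2+3+1+3+3+1 = 16 ha, leaving 86.
Rank by profit per ha: Soy 300 > Maize 290 > Peas 280 > Wheat 270 > Oats 200 > Sunflower 190 > Canola 110 > Cotton 40.
Soy: +10 to 11 (cap) — 76 left.
Maize takes 2 more to reach its cap of 3 — 74 left.
Peas takes 15 more to reach its cap of 16 — 59 left.
Wheat: +17 to 19 (cap) — 42 left.
Give Oats 1 more to hit its cap of 4 — 41 left.
Sunflower: +11 to 14 (cap) — 30 left.
Canola: +16 to 19 (cap) — 14 left.
Only 14 left; Cotton takes them to reach 16.
Total = 270×19 + 290×3 + 40×16 + 110×19 + 280×16 + 200×4 + 190×14 + 300×11 = 19970.

19970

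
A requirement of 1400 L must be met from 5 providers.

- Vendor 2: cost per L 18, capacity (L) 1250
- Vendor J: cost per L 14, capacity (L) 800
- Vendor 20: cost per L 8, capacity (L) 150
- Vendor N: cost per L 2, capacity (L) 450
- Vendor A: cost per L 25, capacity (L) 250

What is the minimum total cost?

13300

Fill from the cheapest provider first.
Take 450 from Vendor N at 2 ; need 950 more.
Vendor 20 at 8: take all 150 L ; 800 still needed.
Take 800 from Vendor J at 14 ; need 0 more.
Vendor 2, Vendor A: unused.
Cost = 450×2 + 150×8 + 800×14 = 13300.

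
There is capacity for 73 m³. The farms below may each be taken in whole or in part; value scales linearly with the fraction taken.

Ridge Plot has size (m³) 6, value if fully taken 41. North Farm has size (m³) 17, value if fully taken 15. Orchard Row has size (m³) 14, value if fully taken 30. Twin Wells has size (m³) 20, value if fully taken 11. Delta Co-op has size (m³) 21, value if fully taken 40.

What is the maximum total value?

134.25

Best value per unit of size first: Ridge Plot 41/6≈6.83, Orchard Row 30/14≈2.14, Delta Co-op 40/21≈1.9, North Farm 15/17≈0.882, Twin Wells 11/20≈0.55.
All 6 m³ of Ridge Plot fit (value 41) → 67 remain.
Take all of Orchard Row (14 m³, value 30) → 53 m³ left.
Delta Co-op: take in full, 21 m³ for value 40 → 32 left.
All 17 m³ of North Farm fit (value 15) → 15 remain.
Fill the last 15 m³ with part of Twin Wells: 15/20 of it earns 8.25.
Total value = 134.25.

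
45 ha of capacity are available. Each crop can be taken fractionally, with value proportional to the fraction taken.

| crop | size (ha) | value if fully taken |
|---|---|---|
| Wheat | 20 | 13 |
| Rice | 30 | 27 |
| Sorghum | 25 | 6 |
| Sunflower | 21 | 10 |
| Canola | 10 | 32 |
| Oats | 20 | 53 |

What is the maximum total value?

98.5

Best value per unit of size first: Canola 32/10≈3.2, Oats 53/20≈2.65, Rice 27/30≈0.9, Wheat 13/20≈0.65, Sunflower 10/21≈0.476, Sorghum 6/25≈0.24.
Take all of Canola (10 ha, value 32) ; 35 ha left.
Take all of Oats (20 ha, value 53) ; 15 ha left.
Only 15 ha remain; take 15/30 of Rice for value 27×15/30 = 13.5.
Total value = 98.5.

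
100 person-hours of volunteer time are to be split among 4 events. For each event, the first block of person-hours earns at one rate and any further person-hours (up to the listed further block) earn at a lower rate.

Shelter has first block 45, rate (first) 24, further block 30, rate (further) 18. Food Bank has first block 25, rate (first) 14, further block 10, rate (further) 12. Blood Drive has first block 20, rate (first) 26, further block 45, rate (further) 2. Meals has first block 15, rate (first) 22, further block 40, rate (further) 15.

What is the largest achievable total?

Rank every tier by rate: Blood Drive/T1 26 > Shelter/T1 24 > Meals/T1 22 > Shelter/T2 18 > Meals/T2 15 > Food Bank/T1 14 > Food Bank/T2 12 > Blood Drive/T2 2.
Blood Drive/T1 (26): +20 → 80 left.
Fill Shelter T1 block (45 at 24) → 35 left.
Meals T1 at 22: fill all 15 → 20 left.
Shelter T2 at 18: only 20 left, fill 20.
Total = 26×20 + 24×45 + 22×15 + 18×20 = 2290.

2290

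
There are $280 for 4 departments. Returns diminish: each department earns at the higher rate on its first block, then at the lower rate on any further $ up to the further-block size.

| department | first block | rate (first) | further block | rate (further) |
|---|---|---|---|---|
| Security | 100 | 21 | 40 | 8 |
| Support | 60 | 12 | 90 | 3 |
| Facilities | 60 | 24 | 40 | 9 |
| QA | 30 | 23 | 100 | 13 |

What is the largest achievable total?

Treat each block as its own option and order by rate: Facilities/T1 24 > QA/T1 23 > Security/T1 21 > QA/T2 13 > Support/T1 12 > Facilities/T2 9 > Security/T2 8 > Support/T2 3.
Fill Facilities T1 block (60 at 24) → 220 left.
QA T1 at 23: fill all 30 → 190 left.
Security T1 at 21: fill all 100 → 90 left.
QA T2 at 13: only 90 left, fill 90.
Total = 24×60 + 23×30 + 21×100 + 13×90 = 5400.

5400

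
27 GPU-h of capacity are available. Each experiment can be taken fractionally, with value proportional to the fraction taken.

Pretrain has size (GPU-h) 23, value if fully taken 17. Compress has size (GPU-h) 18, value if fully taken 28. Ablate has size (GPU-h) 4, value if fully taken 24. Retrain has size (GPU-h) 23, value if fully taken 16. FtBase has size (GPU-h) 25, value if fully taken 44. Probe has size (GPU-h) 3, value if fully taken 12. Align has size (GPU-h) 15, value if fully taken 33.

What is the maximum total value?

77.8

Rank by value-to-size ratio: Ablate 24/4≈6, Probe 12/3≈4, Align 33/15≈2.2, FtBase 44/25≈1.76, Compress 28/18≈1.56, Pretrain 17/23≈0.739, Retrain 16/23≈0.696.
All 4 GPU-h of Ablate fit (value 24) — 23 remain.
Take all of Probe (3 GPU-h, value 12) — 20 GPU-h left.
Take all of Align (15 GPU-h, value 33) — 5 GPU-h left.
5 GPU-h left: a 5/25 share of FtBase gives 44×5/25 = 8.8.
Total value = 77.8.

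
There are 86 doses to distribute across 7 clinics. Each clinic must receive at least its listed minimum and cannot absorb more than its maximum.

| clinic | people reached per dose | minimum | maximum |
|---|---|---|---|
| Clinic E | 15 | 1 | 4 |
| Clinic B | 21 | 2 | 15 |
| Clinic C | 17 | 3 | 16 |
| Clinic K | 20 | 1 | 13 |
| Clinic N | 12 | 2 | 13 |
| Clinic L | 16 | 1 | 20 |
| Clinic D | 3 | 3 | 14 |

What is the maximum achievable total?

1398

Meeting every minimum uses 1+2+3+1+2+1+3 = 13 doses, leaving 73.
Order the clinics by people reached per dose: Clinic B 21 > Clinic K 20 > Clinic C 17 > Clinic L 16 > Clinic E 15 > Clinic N 12 > Clinic D 3.
Clinic B takes 13 more to reach its cap of 15 — 60 left.
Give Clinic K 12 more to hit its cap of 13 — 48 left.
Clinic C takes 13 more to reach its cap of 16 — 35 left.
Clinic L takes 19 more to reach its cap of 20 — 16 left.
Clinic E takes 3 more to reach its cap of 4 — 13 left.
Clinic N: +11 to 13 (cap) — 2 left.
Clinic D has room for 11 more but only 2 remain, so it gets 5.
Total = 15×4 + 21×15 + 17×16 + 20×13 + 12×13 + 16×20 + 3×5 = 1398.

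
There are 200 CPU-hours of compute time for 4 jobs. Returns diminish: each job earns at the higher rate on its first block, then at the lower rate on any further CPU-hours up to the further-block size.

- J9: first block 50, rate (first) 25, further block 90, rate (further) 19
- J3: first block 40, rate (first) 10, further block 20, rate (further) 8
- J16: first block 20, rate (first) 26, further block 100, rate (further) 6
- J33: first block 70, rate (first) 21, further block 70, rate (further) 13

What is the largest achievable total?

4380

Treat each block as its own option and order by rate: J16/first 26 > J9/first 25 > J33/first 21 > J9/second 19 > J33/second 13 > J3/first 10 > J3/second 8 > J16/second 6.
J16/first (26): +20 → 180 left.
Fill J9 first block (50 at 25) → 130 left.
J33/first (21): +70 → 60 left.
60 remain; put them into J9 second at 19.
Total = 26×20 + 25×50 + 21×70 + 19×60 = 4380.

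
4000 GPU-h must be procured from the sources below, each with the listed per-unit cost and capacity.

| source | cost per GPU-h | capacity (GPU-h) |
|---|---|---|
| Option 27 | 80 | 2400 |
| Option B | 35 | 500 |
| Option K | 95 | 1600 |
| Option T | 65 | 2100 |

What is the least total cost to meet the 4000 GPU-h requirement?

Cheapest first:
Option B at 35: take all 500 GPU-h — 3500 still needed.
Option T at 65: take all 2100 GPU-h — 1400 still needed.
Option 27 (80): take the remaining 1400 — done.
Option K: unused.
Cost = 500×35 + 2100×65 + 1400×80 = 266000.

266000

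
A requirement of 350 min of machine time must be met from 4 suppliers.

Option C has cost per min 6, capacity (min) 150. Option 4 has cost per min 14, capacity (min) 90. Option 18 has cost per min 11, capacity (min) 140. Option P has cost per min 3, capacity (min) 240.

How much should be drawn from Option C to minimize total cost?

Cheapest first:
Take 240 from Option P at 3 — need 110 more.
Take 110 from Option C at 6 to finish.
Option 18, Option 4: unused.

110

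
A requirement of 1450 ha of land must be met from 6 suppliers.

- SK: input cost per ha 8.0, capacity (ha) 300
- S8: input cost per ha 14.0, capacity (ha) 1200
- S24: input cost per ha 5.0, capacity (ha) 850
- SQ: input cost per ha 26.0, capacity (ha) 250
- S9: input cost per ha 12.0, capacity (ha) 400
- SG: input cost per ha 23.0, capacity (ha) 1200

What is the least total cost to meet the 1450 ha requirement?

Cheapest first:
Take 850 from S24 at 5.0 ; need 600 more.
Take 300 from SK at 8.0 ; need 300 more.
Take 300 from S9 at 12.0 to finish.
S8, SG, SQ: unused.
Cost = 850×5.0 + 300×8.0 + 300×12.0 = 10250.

10250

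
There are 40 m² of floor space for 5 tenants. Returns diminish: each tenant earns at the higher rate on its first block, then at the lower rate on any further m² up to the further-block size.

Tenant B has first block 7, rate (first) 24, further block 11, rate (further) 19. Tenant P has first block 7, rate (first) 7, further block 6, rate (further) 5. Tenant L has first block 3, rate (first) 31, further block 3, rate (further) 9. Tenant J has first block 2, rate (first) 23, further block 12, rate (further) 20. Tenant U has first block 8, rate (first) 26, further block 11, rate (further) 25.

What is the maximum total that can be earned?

Order all 10 blocks by rate: Tenant L/T1 31 > Tenant U/T1 26 > Tenant U/T2 25 > Tenant B/T1 24 > Tenant J/T1 23 > Tenant J/T2 20 > Tenant B/T2 19 > Tenant L/T2 9 > Tenant P/T1 7 > Tenant P/T2 5.
Tenant L T1 at 31: fill all 3 — 37 left.
Tenant U/T1 (26): +8 — 29 left.
Tenant U/T2 (25): +11 — 18 left.
Tenant B T1 at 24: fill all 7 — 11 left.
Tenant J T1 at 23: fill all 2 — 9 left.
9 remain; put them into Tenant J T2 at 20.
Total = 31×3 + 26×8 + 25×11 + 24×7 + 23×2 + 20×9 = 970.

970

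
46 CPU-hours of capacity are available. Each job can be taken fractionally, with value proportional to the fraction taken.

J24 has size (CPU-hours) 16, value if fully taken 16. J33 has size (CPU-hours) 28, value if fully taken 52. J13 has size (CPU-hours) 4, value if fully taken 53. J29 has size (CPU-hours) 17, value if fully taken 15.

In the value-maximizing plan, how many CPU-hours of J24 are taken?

Sort by value density: J13 53/4≈13.2, J33 52/28≈1.86, J24 16/16≈1, J29 15/17≈0.882.
All 4 CPU-hours of J13 fit (value 53) → 42 remain.
J33: take in full, 28 CPU-hours for value 52 → 14 left.
Fill the last 14 CPU-hours with part of J24: 14/16 of it earns 14.

14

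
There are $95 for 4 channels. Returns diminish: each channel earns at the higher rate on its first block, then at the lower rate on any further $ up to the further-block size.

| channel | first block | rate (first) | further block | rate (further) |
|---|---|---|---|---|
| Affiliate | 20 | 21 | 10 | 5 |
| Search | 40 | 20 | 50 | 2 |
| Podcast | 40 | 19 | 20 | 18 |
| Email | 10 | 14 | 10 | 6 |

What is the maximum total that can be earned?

1885

Rank every tier by rate: Affiliate/tier1 21 > Search/tier1 20 > Podcast/tier1 19 > Podcast/tier2 18 > Email/tier1 14 > Email/tier2 6 > Affiliate/tier2 5 > Search/tier2 2.
Affiliate tier1 at 21: fill all 20 — 75 left.
Search/tier1 (20): +40 — 35 left.
Podcast tier1 at 19: only 35 left, fill 35.
Total = 21×20 + 20×40 + 19×35 = 1885.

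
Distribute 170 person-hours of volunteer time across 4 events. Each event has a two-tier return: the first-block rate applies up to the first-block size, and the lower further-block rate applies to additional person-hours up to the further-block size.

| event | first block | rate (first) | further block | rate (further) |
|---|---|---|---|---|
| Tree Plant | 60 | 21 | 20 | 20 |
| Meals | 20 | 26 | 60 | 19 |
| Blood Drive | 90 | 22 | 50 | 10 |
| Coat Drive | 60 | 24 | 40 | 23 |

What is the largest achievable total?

Rank every tier by rate: Meals/tier1 26 > Coat Drive/tier1 24 > Coat Drive/tier2 23 > Blood Drive/tier1 22 > Tree Plant/tier1 21 > Tree Plant/tier2 20 > Meals/tier2 19 > Blood Drive/tier2 10.
Meals/tier1 (26): +20 → 150 left.
Fill Coat Drive tier1 block (60 at 24) → 90 left.
Coat Drive tier2 at 23: fill all 40 → 50 left.
50 remain; put them into Blood Drive tier1 at 22.
Total = 26×20 + 24×60 + 23×40 + 22×50 = 3980.

3980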